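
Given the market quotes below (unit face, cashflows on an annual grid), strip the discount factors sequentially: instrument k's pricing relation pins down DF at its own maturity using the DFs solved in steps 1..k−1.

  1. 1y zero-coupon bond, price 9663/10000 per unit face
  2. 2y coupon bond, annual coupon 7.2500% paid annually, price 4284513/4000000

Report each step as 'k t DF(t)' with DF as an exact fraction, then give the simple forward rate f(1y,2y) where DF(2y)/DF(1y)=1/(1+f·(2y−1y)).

1 1 9663/10000
2 2 4667/5000
f(1y,2y) = ((9663/10000)/(4667/5000) − 1)/(1) = 329/9334 ≈ 3.5247%

step 1 [1y] zero: DF = P = 9663/10000 ≈ 0.966300
step 2 [2y] bond c/1=29/400: DF=(4284513/4000000 − 29/400·(0.966300))/(1+29/400) = 4667/5000 ≈ 0.933400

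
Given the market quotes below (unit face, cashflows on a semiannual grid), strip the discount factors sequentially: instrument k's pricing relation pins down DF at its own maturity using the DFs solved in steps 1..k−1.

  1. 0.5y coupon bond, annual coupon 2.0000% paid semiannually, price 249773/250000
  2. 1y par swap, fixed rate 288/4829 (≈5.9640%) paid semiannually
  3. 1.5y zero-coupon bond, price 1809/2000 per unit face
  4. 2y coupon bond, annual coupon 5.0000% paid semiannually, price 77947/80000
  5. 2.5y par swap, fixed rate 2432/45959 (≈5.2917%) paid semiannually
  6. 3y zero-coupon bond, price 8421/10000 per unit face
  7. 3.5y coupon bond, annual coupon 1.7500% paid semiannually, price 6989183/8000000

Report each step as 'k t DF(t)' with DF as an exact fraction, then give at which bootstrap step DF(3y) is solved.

1 1/2 2473/2500
2 1 589/625
3 3/2 1809/2000
4 2 4407/5000
5 5/2 549/625
6 3 8421/10000
7 7/2 8189/10000
DF(3y) is solved at step 6

step 1 [0.5y] bond c/2=1/100: DF=(249773/250000 − 1/100·(0))/(1+1/100) = 2473/2500 ≈ 0.989200
step 2 [1y] swap r/2=144/4829: DF=(1 − 144/4829·(0.989200))/(1+144/4829) = 589/625 ≈ 0.942400
step 3 [1.5y] zero: DF = P = 1809/2000 ≈ 0.904500
step 4 [2y] bond c/2=1/40: DF=(77947/80000 − 1/40·(0.989200+0.942400+0.904500))/(1+1/40) = 4407/5000 ≈ 0.881400
step 5 [2.5y] swap r/2=1216/45959: DF=(1 − 1216/45959·(0.989200+0.942400+0.904500+0.881400))/(1+1216/45959) = 549/625 ≈ 0.878400
step 6 [3y] zero: DF = P = 8421/10000 ≈ 0.842100
step 7 [3.5y] bond c/2=7/800: DF=(6989183/8000000 − 7/800·(0.989200+0.942400+0.904500+0.881400+0.878400+0.842100))/(1+7/800) = 8189/10000 ≈ 0.818900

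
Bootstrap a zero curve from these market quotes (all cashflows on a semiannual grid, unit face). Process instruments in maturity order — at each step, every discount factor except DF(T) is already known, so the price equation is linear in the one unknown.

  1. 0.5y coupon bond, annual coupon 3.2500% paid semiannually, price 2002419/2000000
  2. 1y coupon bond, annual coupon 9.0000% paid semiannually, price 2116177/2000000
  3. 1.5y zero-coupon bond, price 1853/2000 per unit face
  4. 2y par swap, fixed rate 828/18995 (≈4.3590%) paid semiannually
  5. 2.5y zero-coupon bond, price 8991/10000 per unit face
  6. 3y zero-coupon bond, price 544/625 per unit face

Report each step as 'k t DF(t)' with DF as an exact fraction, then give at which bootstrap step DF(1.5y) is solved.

1 1/2 2463/2500
2 1 9701/10000
3 3/2 1853/2000
4 2 2293/2500
5 5/2 8991/10000
6 3 544/625
DF(1.5y) is solved at step 3

step 1 [0.5y] bond c/2=13/800: DF=(2002419/2000000 − 13/800·(0))/(1+13/800) = 2463/2500 ≈ 0.985200
step 2 [1y] bond c/2=9/200: DF=(2116177/2000000 − 9/200·(0.985200))/(1+9/200) = 9701/10000 ≈ 0.970100
step 3 [1.5y] zero: DF = P = 1853/2000 ≈ 0.926500
step 4 [2y] swap r/2=414/18995: DF=(1 − 414/18995·(0.985200+0.970100+0.926500))/(1+414/18995) = 2293/2500 ≈ 0.917200
step 5 [2.5y] zero: DF = P = 8991/10000 ≈ 0.899100
step 6 [3y] zero: DF = P = 544/625 ≈ 0.870400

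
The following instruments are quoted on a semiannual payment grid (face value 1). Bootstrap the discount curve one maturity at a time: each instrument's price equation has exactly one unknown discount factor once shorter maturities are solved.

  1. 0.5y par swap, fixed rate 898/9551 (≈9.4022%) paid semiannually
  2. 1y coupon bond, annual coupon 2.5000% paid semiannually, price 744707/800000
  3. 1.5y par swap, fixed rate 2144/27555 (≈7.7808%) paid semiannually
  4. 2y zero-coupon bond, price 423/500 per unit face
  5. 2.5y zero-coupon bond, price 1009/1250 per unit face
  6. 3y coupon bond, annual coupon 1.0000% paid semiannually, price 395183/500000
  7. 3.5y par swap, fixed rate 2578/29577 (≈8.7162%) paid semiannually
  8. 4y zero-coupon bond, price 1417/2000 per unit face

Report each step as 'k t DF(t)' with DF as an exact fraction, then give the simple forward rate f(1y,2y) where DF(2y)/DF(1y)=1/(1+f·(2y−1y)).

step 1 [0.5y] swap r/2=449/9551: DF=(1 − 449/9551·(0))/(1+449/9551) = 9551/10000 ≈ 0.955100
step 2 [1y] bond c/2=1/80: DF=(744707/800000 − 1/80·(0.955100))/(1+1/80) = 2269/2500 ≈ 0.907600
step 3 [1.5y] swap r/2=1072/27555: DF=(1 − 1072/27555·(0.955100+0.907600))/(1+1072/27555) = 558/625 ≈ 0.892800
step 4 [2y] zero: DF = P = 423/500 ≈ 0.846000
step 5 [2.5y] zero: DF = P = 1009/1250 ≈ 0.807200
step 6 [3y] bond c/2=1/200: DF=(395183/500000 − 1/200·(0.955100+0.907600+0.892800+0.846000+0.807200))/(1+1/200) = 1529/2000 ≈ 0.764500
step 7 [3.5y] swap r/2=1289/29577: DF=(1 − 1289/29577·(0.955100+0.907600+0.892800+0.846000+0.807200+0.764500))/(1+1289/29577) = 3711/5000 ≈ 0.742200
step 8 [4y] zero: DF = P = 1417/2000 ≈ 0.708500

1 1/2 9551/10000
2 1 2269/2500
3 3/2 558/625
4 2 423/500
5 5/2 1009/1250
6 3 1529/2000
7 7/2 3711/5000
8 4 1417/2000
f(1y,2y) = ((2269/2500)/(423/500) − 1)/(1) = 154/2115 ≈ 7.2813%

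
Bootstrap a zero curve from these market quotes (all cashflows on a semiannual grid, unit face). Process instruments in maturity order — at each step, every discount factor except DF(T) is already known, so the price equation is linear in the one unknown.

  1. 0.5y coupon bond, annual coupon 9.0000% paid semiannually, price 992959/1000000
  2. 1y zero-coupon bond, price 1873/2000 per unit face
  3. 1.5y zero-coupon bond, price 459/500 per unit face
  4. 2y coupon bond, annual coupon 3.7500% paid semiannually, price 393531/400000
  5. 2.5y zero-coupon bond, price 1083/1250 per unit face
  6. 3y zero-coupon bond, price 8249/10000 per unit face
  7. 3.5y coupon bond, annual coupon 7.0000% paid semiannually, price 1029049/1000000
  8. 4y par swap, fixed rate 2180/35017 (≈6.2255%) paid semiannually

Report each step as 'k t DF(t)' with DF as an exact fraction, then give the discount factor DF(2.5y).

step 1 [0.5y] bond c/2=9/200: DF=(992959/1000000 − 9/200·(0))/(1+9/200) = 4751/5000 ≈ 0.950200
step 2 [1y] zero: DF = P = 1873/2000 ≈ 0.936500
step 3 [1.5y] zero: DF = P = 459/500 ≈ 0.918000
step 4 [2y] bond c/2=3/160: DF=(393531/400000 − 3/160·(0.950200+0.936500+0.918000))/(1+3/160) = 9141/10000 ≈ 0.914100
step 5 [2.5y] zero: DF = P = 1083/1250 ≈ 0.866400
step 6 [3y] zero: DF = P = 8249/10000 ≈ 0.824900
step 7 [3.5y] bond c/2=7/200: DF=(1029049/1000000 − 7/200·(0.950200+0.936500+0.918000+0.914100+0.866400+0.824900))/(1+7/200) = 8113/10000 ≈ 0.811300
step 8 [4y] swap r/2=1090/35017: DF=(1 − 1090/35017·(0.950200+0.936500+0.918000+0.914100+0.866400+0.824900+0.811300))/(1+1090/35017) = 391/500 ≈ 0.782000

1 1/2 4751/5000
2 1 1873/2000
3 3/2 459/500
4 2 9141/10000
5 5/2 1083/1250
6 3 8249/10000
7 7/2 8113/10000
8 4 391/500
DF(2.5y) = 1083/1250 ≈ 0.866400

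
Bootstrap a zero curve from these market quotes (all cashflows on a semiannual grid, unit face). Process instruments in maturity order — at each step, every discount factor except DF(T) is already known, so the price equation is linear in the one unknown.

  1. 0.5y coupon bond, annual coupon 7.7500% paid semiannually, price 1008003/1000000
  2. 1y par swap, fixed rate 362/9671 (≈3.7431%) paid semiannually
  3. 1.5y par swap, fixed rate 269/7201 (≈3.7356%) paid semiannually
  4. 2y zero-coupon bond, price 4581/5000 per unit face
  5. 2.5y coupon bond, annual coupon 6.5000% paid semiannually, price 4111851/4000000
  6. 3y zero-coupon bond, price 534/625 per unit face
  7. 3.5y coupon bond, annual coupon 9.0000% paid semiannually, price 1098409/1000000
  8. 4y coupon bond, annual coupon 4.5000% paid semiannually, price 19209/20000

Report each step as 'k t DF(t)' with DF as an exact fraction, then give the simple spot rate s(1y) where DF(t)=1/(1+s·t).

step 1 [0.5y] bond c/2=31/800: DF=(1008003/1000000 − 31/800·(0))/(1+31/800) = 1213/1250 ≈ 0.970400
step 2 [1y] swap r/2=181/9671: DF=(1 − 181/9671·(0.970400))/(1+181/9671) = 4819/5000 ≈ 0.963800
step 3 [1.5y] swap r/2=269/14402: DF=(1 − 269/14402·(0.970400+0.963800))/(1+269/14402) = 4731/5000 ≈ 0.946200
step 4 [2y] zero: DF = P = 4581/5000 ≈ 0.916200
step 5 [2.5y] bond c/2=13/400: DF=(4111851/4000000 − 13/400·(0.970400+0.963800+0.946200+0.916200))/(1+13/400) = 8761/10000 ≈ 0.876100
step 6 [3y] zero: DF = P = 534/625 ≈ 0.854400
step 7 [3.5y] bond c/2=9/200: DF=(1098409/1000000 − 9/200·(0.970400+0.963800+0.946200+0.916200+0.876100+0.854400))/(1+9/200) = 8131/10000 ≈ 0.813100
step 8 [4y] bond c/2=9/400: DF=(19209/20000 − 9/400·(0.970400+0.963800+0.946200+0.916200+0.876100+0.854400+0.813100))/(1+9/400) = 3999/5000 ≈ 0.799800

1 1/2 1213/1250
2 1 4819/5000
3 3/2 4731/5000
4 2 4581/5000
5 5/2 8761/10000
6 3 534/625
7 7/2 8131/10000
8 4 3999/5000
s(1y) = (1/(4819/5000) − 1)/(1) = 181/4819 ≈ 3.7560%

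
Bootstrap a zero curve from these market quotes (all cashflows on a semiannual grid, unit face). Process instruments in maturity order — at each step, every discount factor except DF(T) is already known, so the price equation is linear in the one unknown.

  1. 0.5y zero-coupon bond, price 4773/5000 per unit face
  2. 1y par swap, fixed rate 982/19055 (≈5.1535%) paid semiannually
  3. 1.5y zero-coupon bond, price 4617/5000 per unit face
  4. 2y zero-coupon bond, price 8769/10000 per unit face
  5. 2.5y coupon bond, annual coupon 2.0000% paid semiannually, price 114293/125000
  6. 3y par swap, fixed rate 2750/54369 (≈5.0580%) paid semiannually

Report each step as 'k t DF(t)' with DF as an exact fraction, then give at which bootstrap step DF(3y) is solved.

step 1 [0.5y] zero: DF = P = 4773/5000 ≈ 0.954600
step 2 [1y] swap r/2=491/19055: DF=(1 − 491/19055·(0.954600))/(1+491/19055) = 9509/10000 ≈ 0.950900
step 3 [1.5y] zero: DF = P = 4617/5000 ≈ 0.923400
step 4 [2y] zero: DF = P = 8769/10000 ≈ 0.876900
step 5 [2.5y] bond c/2=1/100: DF=(114293/125000 − 1/100·(0.954600+0.950900+0.923400+0.876900))/(1+1/100) = 4343/5000 ≈ 0.868600
step 6 [3y] swap r/2=1375/54369: DF=(1 − 1375/54369·(0.954600+0.950900+0.923400+0.876900+0.868600))/(1+1375/54369) = 69/80 ≈ 0.862500

1 1/2 4773/5000
2 1 9509/10000
3 3/2 4617/5000
4 2 8769/10000
5 5/2 4343/5000
6 3 69/80
DF(3y) is solved at step 6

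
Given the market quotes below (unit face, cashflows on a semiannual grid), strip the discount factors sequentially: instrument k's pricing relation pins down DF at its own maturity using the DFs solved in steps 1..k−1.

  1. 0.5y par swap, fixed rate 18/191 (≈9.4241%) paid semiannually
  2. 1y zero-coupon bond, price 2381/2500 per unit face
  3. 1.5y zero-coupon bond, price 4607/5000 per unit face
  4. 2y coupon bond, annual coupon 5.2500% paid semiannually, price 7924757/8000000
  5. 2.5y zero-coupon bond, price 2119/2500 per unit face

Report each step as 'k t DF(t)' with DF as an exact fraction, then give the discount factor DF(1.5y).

1 1/2 191/200
2 1 2381/2500
3 3/2 4607/5000
4 2 8929/10000
5 5/2 2119/2500
DF(1.5y) = 4607/5000 ≈ 0.921400

step 1 [0.5y] swap r/2=9/191: DF=(1 − 9/191·(0))/(1+9/191) = 191/200 ≈ 0.955000
step 2 [1y] zero: DF = P = 2381/2500 ≈ 0.952400
step 3 [1.5y] zero: DF = P = 4607/5000 ≈ 0.921400
step 4 [2y] bond c/2=21/800: DF=(7924757/8000000 − 21/800·(0.955000+0.952400+0.921400))/(1+21/800) = 8929/10000 ≈ 0.892900
step 5 [2.5y] zero: DF = P = 2119/2500 ≈ 0.847600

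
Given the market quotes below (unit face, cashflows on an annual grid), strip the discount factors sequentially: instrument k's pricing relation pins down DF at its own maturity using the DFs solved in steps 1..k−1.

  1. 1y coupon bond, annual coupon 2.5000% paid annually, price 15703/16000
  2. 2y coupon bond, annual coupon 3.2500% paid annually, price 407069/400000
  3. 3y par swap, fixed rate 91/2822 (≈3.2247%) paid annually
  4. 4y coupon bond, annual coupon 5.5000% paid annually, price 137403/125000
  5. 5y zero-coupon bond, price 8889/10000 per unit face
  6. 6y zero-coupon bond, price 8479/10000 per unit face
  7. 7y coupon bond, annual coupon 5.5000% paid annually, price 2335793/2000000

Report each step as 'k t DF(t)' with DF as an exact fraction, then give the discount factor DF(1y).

step 1 [1y] bond c/1=1/40: DF=(15703/16000 − 1/40·(0))/(1+1/40) = 383/400 ≈ 0.957500
step 2 [2y] bond c/1=13/400: DF=(407069/400000 − 13/400·(0.957500))/(1+13/400) = 1911/2000 ≈ 0.955500
step 3 [3y] swap r/1=91/2822: DF=(1 − 91/2822·(0.957500+0.955500))/(1+91/2822) = 909/1000 ≈ 0.909000
step 4 [4y] bond c/1=11/200: DF=(137403/125000 − 11/200·(0.957500+0.955500+0.909000))/(1+11/200) = 2237/2500 ≈ 0.894800
step 5 [5y] zero: DF = P = 8889/10000 ≈ 0.888900
step 6 [6y] zero: DF = P = 8479/10000 ≈ 0.847900
step 7 [7y] bond c/1=11/200: DF=(2335793/2000000 − 11/200·(0.957500+0.955500+0.909000+0.894800+0.888900+0.847900))/(1+11/200) = 8227/10000 ≈ 0.822700

1 1 383/400
2 2 1911/2000
3 3 909/1000
4 4 2237/2500
5 5 8889/10000
6 6 8479/10000
7 7 8227/10000
DF(1y) = 383/400 ≈ 0.957500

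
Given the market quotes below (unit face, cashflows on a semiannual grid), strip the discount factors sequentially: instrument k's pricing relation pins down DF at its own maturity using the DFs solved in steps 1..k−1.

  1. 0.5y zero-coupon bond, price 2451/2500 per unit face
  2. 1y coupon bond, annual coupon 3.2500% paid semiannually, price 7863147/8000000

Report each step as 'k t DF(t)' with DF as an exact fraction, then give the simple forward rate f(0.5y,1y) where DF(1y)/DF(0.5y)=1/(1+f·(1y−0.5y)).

1 1/2 2451/2500
2 1 1903/2000
f(0.5y,1y) = ((2451/2500)/(1903/2000) − 1)/(1/2) = 578/9515 ≈ 6.0746%

step 1 [0.5y] zero: DF = P = 2451/2500 ≈ 0.980400
step 2 [1y] bond c/2=13/800: DF=(7863147/8000000 − 13/800·(0.980400))/(1+13/800) = 1903/2000 ≈ 0.951500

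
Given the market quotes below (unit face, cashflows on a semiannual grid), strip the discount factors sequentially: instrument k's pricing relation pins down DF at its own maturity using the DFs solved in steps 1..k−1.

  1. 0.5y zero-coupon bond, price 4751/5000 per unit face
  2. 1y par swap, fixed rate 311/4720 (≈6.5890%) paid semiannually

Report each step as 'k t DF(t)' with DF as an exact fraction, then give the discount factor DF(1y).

step 1 [0.5y] zero: DF = P = 4751/5000 ≈ 0.950200
step 2 [1y] swap r/2=311/9440: DF=(1 − 311/9440·(0.950200))/(1+311/9440) = 4689/5000 ≈ 0.937800

1 1/2 4751/5000
2 1 4689/5000
DF(1y) = 4689/5000 ≈ 0.937800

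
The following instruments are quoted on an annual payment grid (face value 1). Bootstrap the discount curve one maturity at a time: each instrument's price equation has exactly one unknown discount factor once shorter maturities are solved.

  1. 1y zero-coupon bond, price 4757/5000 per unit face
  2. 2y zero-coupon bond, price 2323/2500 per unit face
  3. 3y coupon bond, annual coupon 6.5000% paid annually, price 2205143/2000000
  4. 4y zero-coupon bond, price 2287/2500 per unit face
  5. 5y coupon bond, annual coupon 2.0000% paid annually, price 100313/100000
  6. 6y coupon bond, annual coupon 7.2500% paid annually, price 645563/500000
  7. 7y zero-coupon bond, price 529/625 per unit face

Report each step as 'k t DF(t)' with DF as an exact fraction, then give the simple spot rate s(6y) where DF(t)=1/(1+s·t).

step 1 [1y] zero: DF = P = 4757/5000 ≈ 0.951400
step 2 [2y] zero: DF = P = 2323/2500 ≈ 0.929200
step 3 [3y] bond c/1=13/200: DF=(2205143/2000000 − 13/200·(0.951400+0.929200))/(1+13/200) = 1841/2000 ≈ 0.920500
step 4 [4y] zero: DF = P = 2287/2500 ≈ 0.914800
step 5 [5y] bond c/1=1/50: DF=(100313/100000 − 1/50·(0.951400+0.929200+0.920500+0.914800))/(1+1/50) = 4553/5000 ≈ 0.910600
step 6 [6y] bond c/1=29/400: DF=(645563/500000 − 29/400·(0.951400+0.929200+0.920500+0.914800+0.910600))/(1+29/400) = 8911/10000 ≈ 0.891100
step 7 [7y] zero: DF = P = 529/625 ≈ 0.846400

1 1 4757/5000
2 2 2323/2500
3 3 1841/2000
4 4 2287/2500
5 5 4553/5000
6 6 8911/10000
7 7 529/625
s(6y) = (1/(8911/10000) − 1)/(6) = 363/17822 ≈ 2.0368%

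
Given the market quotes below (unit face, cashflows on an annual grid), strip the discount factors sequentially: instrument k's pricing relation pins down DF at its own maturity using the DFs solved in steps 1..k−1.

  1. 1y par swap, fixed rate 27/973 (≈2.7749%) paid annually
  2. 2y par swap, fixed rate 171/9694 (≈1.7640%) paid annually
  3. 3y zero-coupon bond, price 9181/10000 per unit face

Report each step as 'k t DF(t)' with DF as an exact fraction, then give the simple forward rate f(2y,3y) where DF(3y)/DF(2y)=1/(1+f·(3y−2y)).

1 1 973/1000
2 2 4829/5000
3 3 9181/10000
f(2y,3y) = ((4829/5000)/(9181/10000) − 1)/(1) = 477/9181 ≈ 5.1955%

step 1 [1y] swap r/1=27/973: DF=(1 − 27/973·(0))/(1+27/973) = 973/1000 ≈ 0.973000
step 2 [2y] swap r/1=171/9694: DF=(1 − 171/9694·(0.973000))/(1+171/9694) = 4829/5000 ≈ 0.965800
step 3 [3y] zero: DF = P = 9181/10000 ≈ 0.918100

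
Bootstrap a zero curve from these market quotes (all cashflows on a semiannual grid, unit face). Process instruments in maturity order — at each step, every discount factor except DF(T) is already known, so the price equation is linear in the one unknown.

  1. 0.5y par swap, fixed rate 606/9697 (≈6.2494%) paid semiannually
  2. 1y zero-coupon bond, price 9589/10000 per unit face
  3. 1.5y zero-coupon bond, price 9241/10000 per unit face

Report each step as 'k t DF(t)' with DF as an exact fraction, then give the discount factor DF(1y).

1 1/2 9697/10000
2 1 9589/10000
3 3/2 9241/10000
DF(1y) = 9589/10000 ≈ 0.958900

step 1 [0.5y] swap r/2=303/9697: DF=(1 − 303/9697·(0))/(1+303/9697) = 9697/10000 ≈ 0.969700
step 2 [1y] zero: DF = P = 9589/10000 ≈ 0.958900
step 3 [1.5y] zero: DF = P = 9241/10000 ≈ 0.924100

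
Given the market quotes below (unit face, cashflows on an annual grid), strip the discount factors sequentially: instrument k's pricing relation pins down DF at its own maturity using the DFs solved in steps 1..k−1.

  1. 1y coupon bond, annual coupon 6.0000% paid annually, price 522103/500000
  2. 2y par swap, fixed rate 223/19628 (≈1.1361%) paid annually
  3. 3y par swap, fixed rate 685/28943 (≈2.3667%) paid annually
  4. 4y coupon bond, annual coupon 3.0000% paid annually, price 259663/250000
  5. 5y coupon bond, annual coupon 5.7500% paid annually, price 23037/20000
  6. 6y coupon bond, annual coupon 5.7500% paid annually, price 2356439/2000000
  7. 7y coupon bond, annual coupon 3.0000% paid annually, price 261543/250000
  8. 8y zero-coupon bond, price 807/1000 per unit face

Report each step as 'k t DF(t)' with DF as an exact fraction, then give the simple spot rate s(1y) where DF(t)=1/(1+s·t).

1 1 9851/10000
2 2 9777/10000
3 3 1863/2000
4 4 9241/10000
5 5 551/625
6 6 4293/5000
7 7 4269/5000
8 8 807/1000
s(1y) = (1/(9851/10000) − 1)/(1) = 149/9851 ≈ 1.5125%

step 1 [1y] bond c/1=3/50: DF=(522103/500000 − 3/50·(0))/(1+3/50) = 9851/10000 ≈ 0.985100
step 2 [2y] swap r/1=223/19628: DF=(1 − 223/19628·(0.985100))/(1+223/19628) = 9777/10000 ≈ 0.977700
step 3 [3y] swap r/1=685/28943: DF=(1 − 685/28943·(0.985100+0.977700))/(1+685/28943) = 1863/2000 ≈ 0.931500
step 4 [4y] bond c/1=3/100: DF=(259663/250000 − 3/100·(0.985100+0.977700+0.931500))/(1+3/100) = 9241/10000 ≈ 0.924100
step 5 [5y] bond c/1=23/400: DF=(23037/20000 − 23/400·(0.985100+0.977700+0.931500+0.924100))/(1+23/400) = 551/625 ≈ 0.881600
step 6 [6y] bond c/1=23/400: DF=(2356439/2000000 − 23/400·(0.985100+0.977700+0.931500+0.924100+0.881600))/(1+23/400) = 4293/5000 ≈ 0.858600
step 7 [7y] bond c/1=3/100: DF=(261543/250000 − 3/100·(0.985100+0.977700+0.931500+0.924100+0.881600+0.858600))/(1+3/100) = 4269/5000 ≈ 0.853800
step 8 [8y] zero: DF = P = 807/1000 ≈ 0.807000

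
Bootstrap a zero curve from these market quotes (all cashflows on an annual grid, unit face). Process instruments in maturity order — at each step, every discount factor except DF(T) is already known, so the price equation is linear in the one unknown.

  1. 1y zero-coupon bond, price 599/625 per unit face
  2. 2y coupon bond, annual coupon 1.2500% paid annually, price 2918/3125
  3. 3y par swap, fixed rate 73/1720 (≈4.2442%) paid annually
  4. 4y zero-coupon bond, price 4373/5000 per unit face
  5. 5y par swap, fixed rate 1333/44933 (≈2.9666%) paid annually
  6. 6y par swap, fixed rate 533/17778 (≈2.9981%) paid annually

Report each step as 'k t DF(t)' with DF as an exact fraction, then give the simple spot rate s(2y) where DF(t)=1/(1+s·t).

1 1 599/625
2 2 569/625
3 3 552/625
4 4 4373/5000
5 5 8667/10000
6 6 8401/10000
s(2y) = (1/(569/625) − 1)/(2) = 28/569 ≈ 4.9209%

step 1 [1y] zero: DF = P = 599/625 ≈ 0.958400
step 2 [2y] bond c/1=1/80: DF=(2918/3125 − 1/80·(0.958400))/(1+1/80) = 569/625 ≈ 0.910400
step 3 [3y] swap r/1=73/1720: DF=(1 − 73/1720·(0.958400+0.910400))/(1+73/1720) = 552/625 ≈ 0.883200
step 4 [4y] zero: DF = P = 4373/5000 ≈ 0.874600
step 5 [5y] swap r/1=1333/44933: DF=(1 − 1333/44933·(0.958400+0.910400+0.883200+0.874600))/(1+1333/44933) = 8667/10000 ≈ 0.866700
step 6 [6y] swap r/1=533/17778: DF=(1 − 533/17778·(0.958400+0.910400+0.883200+0.874600+0.866700))/(1+533/17778) = 8401/10000 ≈ 0.840100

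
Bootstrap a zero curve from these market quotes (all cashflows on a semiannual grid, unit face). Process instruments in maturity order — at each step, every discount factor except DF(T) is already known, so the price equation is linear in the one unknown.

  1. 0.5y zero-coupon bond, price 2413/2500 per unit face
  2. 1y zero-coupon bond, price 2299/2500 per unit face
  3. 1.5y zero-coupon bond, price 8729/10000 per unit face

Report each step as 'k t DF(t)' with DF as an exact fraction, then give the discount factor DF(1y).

step 1 [0.5y] zero: DF = P = 2413/2500 ≈ 0.965200
step 2 [1y] zero: DF = P = 2299/2500 ≈ 0.919600
step 3 [1.5y] zero: DF = P = 8729/10000 ≈ 0.872900

1 1/2 2413/2500
2 1 2299/2500
3 3/2 8729/10000
DF(1y) = 2299/2500 ≈ 0.919600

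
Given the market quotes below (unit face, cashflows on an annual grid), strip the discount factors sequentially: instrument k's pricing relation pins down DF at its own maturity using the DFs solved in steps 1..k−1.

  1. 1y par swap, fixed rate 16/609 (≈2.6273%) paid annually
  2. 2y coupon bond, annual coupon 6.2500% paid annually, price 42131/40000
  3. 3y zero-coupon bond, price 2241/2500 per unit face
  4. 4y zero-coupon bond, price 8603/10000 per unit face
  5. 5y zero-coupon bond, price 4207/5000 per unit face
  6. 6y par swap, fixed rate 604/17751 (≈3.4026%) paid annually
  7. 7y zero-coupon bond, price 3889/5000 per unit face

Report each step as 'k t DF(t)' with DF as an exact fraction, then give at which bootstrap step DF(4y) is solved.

step 1 [1y] swap r/1=16/609: DF=(1 − 16/609·(0))/(1+16/609) = 609/625 ≈ 0.974400
step 2 [2y] bond c/1=1/16: DF=(42131/40000 − 1/16·(0.974400))/(1+1/16) = 467/500 ≈ 0.934000
step 3 [3y] zero: DF = P = 2241/2500 ≈ 0.896400
step 4 [4y] zero: DF = P = 8603/10000 ≈ 0.860300
step 5 [5y] zero: DF = P = 4207/5000 ≈ 0.841400
step 6 [6y] swap r/1=604/17751: DF=(1 − 604/17751·(0.974400+0.934000+0.896400+0.860300+0.841400))/(1+604/17751) = 2047/2500 ≈ 0.818800
step 7 [7y] zero: DF = P = 3889/5000 ≈ 0.777800

1 1 609/625
2 2 467/500
3 3 2241/2500
4 4 8603/10000
5 5 4207/5000
6 6 2047/2500
7 7 3889/5000
DF(4y) is solved at step 4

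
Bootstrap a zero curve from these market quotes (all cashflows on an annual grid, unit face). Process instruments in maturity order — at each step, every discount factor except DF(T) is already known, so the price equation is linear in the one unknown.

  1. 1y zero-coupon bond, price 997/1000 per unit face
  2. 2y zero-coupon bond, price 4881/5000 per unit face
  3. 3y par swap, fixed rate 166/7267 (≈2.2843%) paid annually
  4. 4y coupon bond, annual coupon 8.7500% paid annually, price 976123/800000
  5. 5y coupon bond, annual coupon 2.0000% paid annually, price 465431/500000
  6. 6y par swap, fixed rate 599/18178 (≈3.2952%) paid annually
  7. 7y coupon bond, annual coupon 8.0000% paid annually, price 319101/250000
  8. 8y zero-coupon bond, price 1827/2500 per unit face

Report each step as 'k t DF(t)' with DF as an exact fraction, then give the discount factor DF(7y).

1 1 997/1000
2 2 4881/5000
3 3 1167/1250
4 4 8881/10000
5 5 4191/5000
6 6 8203/10000
7 7 7779/10000
8 8 1827/2500
DF(7y) = 7779/10000 ≈ 0.777900

step 1 [1y] zero: DF = P = 997/1000 ≈ 0.997000
step 2 [2y] zero: DF = P = 4881/5000 ≈ 0.976200
step 3 [3y] swap r/1=166/7267: DF=(1 − 166/7267·(0.997000+0.976200))/(1+166/7267) = 1167/1250 ≈ 0.933600
step 4 [4y] bond c/1=7/80: DF=(976123/800000 − 7/80·(0.997000+0.976200+0.933600))/(1+7/80) = 8881/10000 ≈ 0.888100
step 5 [5y] bond c/1=1/50: DF=(465431/500000 − 1/50·(0.997000+0.976200+0.933600+0.888100))/(1+1/50) = 4191/5000 ≈ 0.838200
step 6 [6y] swap r/1=599/18178: DF=(1 − 599/18178·(0.997000+0.976200+0.933600+0.888100+0.838200))/(1+599/18178) = 8203/10000 ≈ 0.820300
step 7 [7y] bond c/1=2/25: DF=(319101/250000 − 2/25·(0.997000+0.976200+0.933600+0.888100+0.838200+0.820300))/(1+2/25) = 7779/10000 ≈ 0.777900
step 8 [8y] zero: DF = P = 1827/2500 ≈ 0.730800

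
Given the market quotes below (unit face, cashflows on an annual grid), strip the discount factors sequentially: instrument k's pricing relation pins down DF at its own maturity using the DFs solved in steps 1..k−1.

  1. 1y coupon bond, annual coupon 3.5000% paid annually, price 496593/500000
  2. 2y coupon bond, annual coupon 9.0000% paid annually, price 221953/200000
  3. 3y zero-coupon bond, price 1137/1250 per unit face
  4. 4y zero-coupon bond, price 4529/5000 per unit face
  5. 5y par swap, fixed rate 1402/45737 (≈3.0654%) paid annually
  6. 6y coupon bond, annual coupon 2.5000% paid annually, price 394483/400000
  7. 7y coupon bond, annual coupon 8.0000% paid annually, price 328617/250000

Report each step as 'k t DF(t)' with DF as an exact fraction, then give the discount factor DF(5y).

step 1 [1y] bond c/1=7/200: DF=(496593/500000 − 7/200·(0))/(1+7/200) = 2399/2500 ≈ 0.959600
step 2 [2y] bond c/1=9/100: DF=(221953/200000 − 9/100·(0.959600))/(1+9/100) = 9389/10000 ≈ 0.938900
step 3 [3y] zero: DF = P = 1137/1250 ≈ 0.909600
step 4 [4y] zero: DF = P = 4529/5000 ≈ 0.905800
step 5 [5y] swap r/1=1402/45737: DF=(1 − 1402/45737·(0.959600+0.938900+0.909600+0.905800))/(1+1402/45737) = 4299/5000 ≈ 0.859800
step 6 [6y] bond c/1=1/40: DF=(394483/400000 − 1/40·(0.959600+0.938900+0.909600+0.905800+0.859800))/(1+1/40) = 4253/5000 ≈ 0.850600
step 7 [7y] bond c/1=2/25: DF=(328617/250000 − 2/25·(0.959600+0.938900+0.909600+0.905800+0.859800+0.850600))/(1+2/25) = 8153/10000 ≈ 0.815300

1 1 2399/2500
2 2 9389/10000
3 3 1137/1250
4 4 4529/5000
5 5 4299/5000
6 6 4253/5000
7 7 8153/10000
DF(5y) = 4299/5000 ≈ 0.859800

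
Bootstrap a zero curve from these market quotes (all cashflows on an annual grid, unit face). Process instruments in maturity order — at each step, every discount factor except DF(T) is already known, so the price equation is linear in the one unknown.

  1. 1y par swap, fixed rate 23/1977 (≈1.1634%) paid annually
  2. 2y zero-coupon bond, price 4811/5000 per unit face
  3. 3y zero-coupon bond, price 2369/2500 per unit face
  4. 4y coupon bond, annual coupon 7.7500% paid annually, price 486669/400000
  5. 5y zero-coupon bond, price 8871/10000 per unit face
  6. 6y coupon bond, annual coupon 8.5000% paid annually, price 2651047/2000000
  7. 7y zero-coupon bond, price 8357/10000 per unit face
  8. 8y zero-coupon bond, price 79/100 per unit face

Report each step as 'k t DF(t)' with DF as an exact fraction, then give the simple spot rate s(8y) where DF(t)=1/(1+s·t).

step 1 [1y] swap r/1=23/1977: DF=(1 − 23/1977·(0))/(1+23/1977) = 1977/2000 ≈ 0.988500
step 2 [2y] zero: DF = P = 4811/5000 ≈ 0.962200
step 3 [3y] zero: DF = P = 2369/2500 ≈ 0.947600
step 4 [4y] bond c/1=31/400: DF=(486669/400000 − 31/400·(0.988500+0.962200+0.947600))/(1+31/400) = 9207/10000 ≈ 0.920700
step 5 [5y] zero: DF = P = 8871/10000 ≈ 0.887100
step 6 [6y] bond c/1=17/200: DF=(2651047/2000000 − 17/200·(0.988500+0.962200+0.947600+0.920700+0.887100))/(1+17/200) = 853/1000 ≈ 0.853000
step 7 [7y] zero: DF = P = 8357/10000 ≈ 0.835700
step 8 [8y] zero: DF = P = 79/100 ≈ 0.790000

1 1 1977/2000
2 2 4811/5000
3 3 2369/2500
4 4 9207/10000
5 5 8871/10000
6 6 853/1000
7 7 8357/10000
8 8 79/100
s(8y) = (1/(79/100) − 1)/(8) = 21/632 ≈ 3.3228%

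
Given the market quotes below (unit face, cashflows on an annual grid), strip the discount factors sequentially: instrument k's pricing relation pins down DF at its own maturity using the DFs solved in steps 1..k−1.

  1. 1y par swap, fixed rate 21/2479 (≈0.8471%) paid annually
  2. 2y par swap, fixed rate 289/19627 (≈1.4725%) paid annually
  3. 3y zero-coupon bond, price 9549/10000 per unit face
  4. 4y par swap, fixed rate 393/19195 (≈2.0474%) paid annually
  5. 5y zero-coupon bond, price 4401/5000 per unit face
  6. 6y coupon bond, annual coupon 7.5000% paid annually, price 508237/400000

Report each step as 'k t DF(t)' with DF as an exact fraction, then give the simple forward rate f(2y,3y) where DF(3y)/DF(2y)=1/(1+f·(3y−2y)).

1 1 2479/2500
2 2 9711/10000
3 3 9549/10000
4 4 4607/5000
5 5 4401/5000
6 6 8527/10000
f(2y,3y) = ((9711/10000)/(9549/10000) − 1)/(1) = 18/1061 ≈ 1.6965%

step 1 [1y] swap r/1=21/2479: DF=(1 − 21/2479·(0))/(1+21/2479) = 2479/2500 ≈ 0.991600
step 2 [2y] swap r/1=289/19627: DF=(1 − 289/19627·(0.991600))/(1+289/19627) = 9711/10000 ≈ 0.971100
step 3 [3y] zero: DF = P = 9549/10000 ≈ 0.954900
step 4 [4y] swap r/1=393/19195: DF=(1 − 393/19195·(0.991600+0.971100+0.954900))/(1+393/19195) = 4607/5000 ≈ 0.921400
step 5 [5y] zero: DF = P = 4401/5000 ≈ 0.880200
step 6 [6y] bond c/1=3/40: DF=(508237/400000 − 3/40·(0.991600+0.971100+0.954900+0.921400+0.880200))/(1+3/40) = 8527/10000 ≈ 0.852700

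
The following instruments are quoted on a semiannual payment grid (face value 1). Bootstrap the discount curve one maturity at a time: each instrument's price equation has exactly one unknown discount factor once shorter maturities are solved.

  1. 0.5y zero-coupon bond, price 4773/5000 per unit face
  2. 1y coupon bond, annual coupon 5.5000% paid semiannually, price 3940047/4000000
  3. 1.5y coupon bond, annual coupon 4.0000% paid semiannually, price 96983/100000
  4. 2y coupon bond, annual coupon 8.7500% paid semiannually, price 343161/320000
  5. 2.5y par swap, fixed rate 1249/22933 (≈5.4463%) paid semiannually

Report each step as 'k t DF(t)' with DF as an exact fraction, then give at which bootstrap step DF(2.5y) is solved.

step 1 [0.5y] zero: DF = P = 4773/5000 ≈ 0.954600
step 2 [1y] bond c/2=11/400: DF=(3940047/4000000 − 11/400·(0.954600))/(1+11/400) = 9331/10000 ≈ 0.933100
step 3 [1.5y] bond c/2=1/50: DF=(96983/100000 − 1/50·(0.954600+0.933100))/(1+1/50) = 4569/5000 ≈ 0.913800
step 4 [2y] bond c/2=7/160: DF=(343161/320000 − 7/160·(0.954600+0.933100+0.913800))/(1+7/160) = 91/100 ≈ 0.910000
step 5 [2.5y] swap r/2=1249/45866: DF=(1 − 1249/45866·(0.954600+0.933100+0.913800+0.910000))/(1+1249/45866) = 8751/10000 ≈ 0.875100

1 1/2 4773/5000
2 1 9331/10000
3 3/2 4569/5000
4 2 91/100
5 5/2 8751/10000
DF(2.5y) is solved at step 5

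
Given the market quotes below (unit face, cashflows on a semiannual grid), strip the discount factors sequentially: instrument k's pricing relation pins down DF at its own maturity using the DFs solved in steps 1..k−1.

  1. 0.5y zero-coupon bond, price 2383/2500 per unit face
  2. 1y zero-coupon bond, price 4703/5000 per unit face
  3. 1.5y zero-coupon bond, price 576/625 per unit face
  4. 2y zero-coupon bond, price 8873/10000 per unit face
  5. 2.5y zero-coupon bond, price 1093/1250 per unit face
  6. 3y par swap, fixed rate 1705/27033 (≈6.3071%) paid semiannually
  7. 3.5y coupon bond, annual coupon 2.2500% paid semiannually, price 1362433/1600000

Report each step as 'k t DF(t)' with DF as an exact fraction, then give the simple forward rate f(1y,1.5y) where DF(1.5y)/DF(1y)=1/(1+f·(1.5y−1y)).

step 1 [0.5y] zero: DF = P = 2383/2500 ≈ 0.953200
step 2 [1y] zero: DF = P = 4703/5000 ≈ 0.940600
step 3 [1.5y] zero: DF = P = 576/625 ≈ 0.921600
step 4 [2y] zero: DF = P = 8873/10000 ≈ 0.887300
step 5 [2.5y] zero: DF = P = 1093/1250 ≈ 0.874400
step 6 [3y] swap r/2=1705/54066: DF=(1 − 1705/54066·(0.953200+0.940600+0.921600+0.887300+0.874400))/(1+1705/54066) = 1659/2000 ≈ 0.829500
step 7 [3.5y] bond c/2=9/800: DF=(1362433/1600000 − 9/800·(0.953200+0.940600+0.921600+0.887300+0.874400+0.829500))/(1+9/800) = 7819/10000 ≈ 0.781900

1 1/2 2383/2500
2 1 4703/5000
3 3/2 576/625
4 2 8873/10000
5 5/2 1093/1250
6 3 1659/2000
7 7/2 7819/10000
f(1y,1.5y) = ((4703/5000)/(576/625) − 1)/(1/2) = 95/2304 ≈ 4.1233%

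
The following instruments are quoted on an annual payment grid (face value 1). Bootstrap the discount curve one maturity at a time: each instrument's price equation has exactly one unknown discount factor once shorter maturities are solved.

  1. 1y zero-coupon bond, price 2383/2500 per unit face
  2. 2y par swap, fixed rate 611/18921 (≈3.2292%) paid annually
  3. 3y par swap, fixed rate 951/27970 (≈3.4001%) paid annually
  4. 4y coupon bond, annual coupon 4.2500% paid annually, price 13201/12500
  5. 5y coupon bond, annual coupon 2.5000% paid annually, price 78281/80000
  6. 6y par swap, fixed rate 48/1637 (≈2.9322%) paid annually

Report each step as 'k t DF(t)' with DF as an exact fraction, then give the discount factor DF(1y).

1 1 2383/2500
2 2 9389/10000
3 3 9049/10000
4 4 899/1000
5 5 1729/2000
6 6 526/625
DF(1y) = 2383/2500 ≈ 0.953200

step 1 [1y] zero: DF = P = 2383/2500 ≈ 0.953200
step 2 [2y] swap r/1=611/18921: DF=(1 − 611/18921·(0.953200))/(1+611/18921) = 9389/10000 ≈ 0.938900
step 3 [3y] swap r/1=951/27970: DF=(1 − 951/27970·(0.953200+0.938900))/(1+951/27970) = 9049/10000 ≈ 0.904900
step 4 [4y] bond c/1=17/400: DF=(13201/12500 − 17/400·(0.953200+0.938900+0.904900))/(1+17/400) = 899/1000 ≈ 0.899000
step 5 [5y] bond c/1=1/40: DF=(78281/80000 − 1/40·(0.953200+0.938900+0.904900+0.899000))/(1+1/40) = 1729/2000 ≈ 0.864500
step 6 [6y] swap r/1=48/1637: DF=(1 − 48/1637·(0.953200+0.938900+0.904900+0.899000+0.864500))/(1+48/1637) = 526/625 ≈ 0.841600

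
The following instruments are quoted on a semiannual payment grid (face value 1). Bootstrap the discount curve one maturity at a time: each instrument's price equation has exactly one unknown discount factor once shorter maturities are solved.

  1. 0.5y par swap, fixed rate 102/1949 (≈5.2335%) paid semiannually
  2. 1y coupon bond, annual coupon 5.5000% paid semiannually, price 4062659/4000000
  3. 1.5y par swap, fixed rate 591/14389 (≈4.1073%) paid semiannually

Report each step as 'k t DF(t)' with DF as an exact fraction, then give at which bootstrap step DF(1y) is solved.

1 1/2 1949/2000
2 1 1203/1250
3 3/2 9409/10000
DF(1y) is solved at step 2

step 1 [0.5y] swap r/2=51/1949: DF=(1 − 51/1949·(0))/(1+51/1949) = 1949/2000 ≈ 0.974500
step 2 [1y] bond c/2=11/400: DF=(4062659/4000000 − 11/400·(0.974500))/(1+11/400) = 1203/1250 ≈ 0.962400
step 3 [1.5y] swap r/2=591/28778: DF=(1 − 591/28778·(0.974500+0.962400))/(1+591/28778) = 9409/10000 ≈ 0.940900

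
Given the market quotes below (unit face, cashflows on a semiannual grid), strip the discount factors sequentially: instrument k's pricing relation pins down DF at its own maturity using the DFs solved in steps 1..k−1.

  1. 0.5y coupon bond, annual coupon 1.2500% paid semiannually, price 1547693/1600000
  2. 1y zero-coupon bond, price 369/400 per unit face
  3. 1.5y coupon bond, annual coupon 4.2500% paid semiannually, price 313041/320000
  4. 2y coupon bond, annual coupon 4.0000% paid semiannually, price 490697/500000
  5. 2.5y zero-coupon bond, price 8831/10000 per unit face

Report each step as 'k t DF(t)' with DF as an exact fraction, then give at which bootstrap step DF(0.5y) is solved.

step 1 [0.5y] bond c/2=1/160: DF=(1547693/1600000 − 1/160·(0))/(1+1/160) = 9613/10000 ≈ 0.961300
step 2 [1y] zero: DF = P = 369/400 ≈ 0.922500
step 3 [1.5y] bond c/2=17/800: DF=(313041/320000 − 17/800·(0.961300+0.922500))/(1+17/800) = 9187/10000 ≈ 0.918700
step 4 [2y] bond c/2=1/50: DF=(490697/500000 − 1/50·(0.961300+0.922500+0.918700))/(1+1/50) = 567/625 ≈ 0.907200
step 5 [2.5y] zero: DF = P = 8831/10000 ≈ 0.883100

1 1/2 9613/10000
2 1 369/400
3 3/2 9187/10000
4 2 567/625
5 5/2 8831/10000
DF(0.5y) is solved at step 1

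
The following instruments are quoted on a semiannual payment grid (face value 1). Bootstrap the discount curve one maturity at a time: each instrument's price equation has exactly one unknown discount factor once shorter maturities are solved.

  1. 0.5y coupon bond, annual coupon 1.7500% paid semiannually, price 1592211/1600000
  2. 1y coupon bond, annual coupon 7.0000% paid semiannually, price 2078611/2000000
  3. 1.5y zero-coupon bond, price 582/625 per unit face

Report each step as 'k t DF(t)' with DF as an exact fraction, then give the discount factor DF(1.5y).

1 1/2 1973/2000
2 1 2427/2500
3 3/2 582/625
DF(1.5y) = 582/625 ≈ 0.931200

step 1 [0.5y] bond c/2=7/800: DF=(1592211/1600000 − 7/800·(0))/(1+7/800) = 1973/2000 ≈ 0.986500
step 2 [1y] bond c/2=7/200: DF=(2078611/2000000 − 7/200·(0.986500))/(1+7/200) = 2427/2500 ≈ 0.970800
step 3 [1.5y] zero: DF = P = 582/625 ≈ 0.931200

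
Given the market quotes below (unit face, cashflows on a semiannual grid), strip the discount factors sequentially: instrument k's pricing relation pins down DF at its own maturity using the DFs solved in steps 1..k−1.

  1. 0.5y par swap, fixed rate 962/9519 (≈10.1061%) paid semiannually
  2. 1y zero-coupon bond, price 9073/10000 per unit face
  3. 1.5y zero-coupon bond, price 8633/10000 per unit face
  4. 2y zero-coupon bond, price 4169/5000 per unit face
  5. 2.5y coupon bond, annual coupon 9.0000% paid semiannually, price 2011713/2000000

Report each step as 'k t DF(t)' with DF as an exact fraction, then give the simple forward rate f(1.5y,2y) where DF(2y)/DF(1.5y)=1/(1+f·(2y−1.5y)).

1 1/2 9519/10000
2 1 9073/10000
3 3/2 8633/10000
4 2 4169/5000
5 5/2 4047/5000
f(1.5y,2y) = ((8633/10000)/(4169/5000) − 1)/(1/2) = 295/4169 ≈ 7.0760%

step 1 [0.5y] swap r/2=481/9519: DF=(1 − 481/9519·(0))/(1+481/9519) = 9519/10000 ≈ 0.951900
step 2 [1y] zero: DF = P = 9073/10000 ≈ 0.907300
step 3 [1.5y] zero: DF = P = 8633/10000 ≈ 0.863300
step 4 [2y] zero: DF = P = 4169/5000 ≈ 0.833800
step 5 [2.5y] bond c/2=9/200: DF=(2011713/2000000 − 9/200·(0.951900+0.907300+0.863300+0.833800))/(1+9/200) = 4047/5000 ≈ 0.809400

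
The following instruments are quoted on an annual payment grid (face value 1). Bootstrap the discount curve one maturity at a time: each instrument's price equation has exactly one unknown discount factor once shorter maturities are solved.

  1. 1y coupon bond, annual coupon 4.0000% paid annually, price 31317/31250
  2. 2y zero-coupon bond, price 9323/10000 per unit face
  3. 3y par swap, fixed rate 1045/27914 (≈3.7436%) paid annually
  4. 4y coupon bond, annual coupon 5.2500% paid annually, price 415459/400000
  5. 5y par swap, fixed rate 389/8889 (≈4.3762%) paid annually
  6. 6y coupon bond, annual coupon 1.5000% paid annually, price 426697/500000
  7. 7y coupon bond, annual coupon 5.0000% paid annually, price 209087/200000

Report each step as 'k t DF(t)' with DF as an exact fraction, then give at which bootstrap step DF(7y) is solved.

1 1 2409/2500
2 2 9323/10000
3 3 1791/2000
4 4 2119/2500
5 5 1611/2000
6 6 7751/10000
7 7 7471/10000
DF(7y) is solved at step 7

step 1 [1y] bond c/1=1/25: DF=(31317/31250 − 1/25·(0))/(1+1/25) = 2409/2500 ≈ 0.963600
step 2 [2y] zero: DF = P = 9323/10000 ≈ 0.932300
step 3 [3y] swap r/1=1045/27914: DF=(1 − 1045/27914·(0.963600+0.932300))/(1+1045/27914) = 1791/2000 ≈ 0.895500
step 4 [4y] bond c/1=21/400: DF=(415459/400000 − 21/400·(0.963600+0.932300+0.895500))/(1+21/400) = 2119/2500 ≈ 0.847600
step 5 [5y] swap r/1=389/8889: DF=(1 − 389/8889·(0.963600+0.932300+0.895500+0.847600))/(1+389/8889) = 1611/2000 ≈ 0.805500
step 6 [6y] bond c/1=3/200: DF=(426697/500000 − 3/200·(0.963600+0.932300+0.895500+0.847600+0.805500))/(1+3/200) = 7751/10000 ≈ 0.775100
step 7 [7y] bond c/1=1/20: DF=(209087/200000 − 1/20·(0.963600+0.932300+0.895500+0.847600+0.805500+0.775100))/(1+1/20) = 7471/10000 ≈ 0.747100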